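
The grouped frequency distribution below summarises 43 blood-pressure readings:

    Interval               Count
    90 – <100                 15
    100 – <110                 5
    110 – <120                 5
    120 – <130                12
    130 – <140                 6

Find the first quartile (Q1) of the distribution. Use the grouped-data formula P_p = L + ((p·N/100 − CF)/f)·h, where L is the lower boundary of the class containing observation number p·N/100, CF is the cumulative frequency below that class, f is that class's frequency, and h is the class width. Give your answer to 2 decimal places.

N = 43; target position k = 25/100 · 43 = 10.75.
Cumulative frequencies: 15, 20, 25, 37, 43.
Observation 10.75 falls in the class 90 – <100.
L = 90, CF = 0, f = 15, h = 10.
P25 = 90 + ((10.75 − 0)/15)·10 = 90 + 7.16667 = 97.1667.

97.17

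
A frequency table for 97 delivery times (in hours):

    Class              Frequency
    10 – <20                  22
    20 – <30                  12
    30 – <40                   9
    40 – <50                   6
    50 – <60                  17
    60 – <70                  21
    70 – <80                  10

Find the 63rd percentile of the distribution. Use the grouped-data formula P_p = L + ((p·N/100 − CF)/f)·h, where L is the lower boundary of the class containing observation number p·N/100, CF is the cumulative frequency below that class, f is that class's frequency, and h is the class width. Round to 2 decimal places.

57.12

N = 97; target position k = 63/100 · 97 = 61.11.
Cumulative frequencies: 22, 34, 43, 49, 66, 87, 97.
Observation 61.11 falls in the class 50 – <60.
L = 50, CF = 49, f = 17, h = 10.
P63 = 50 + ((61.11 − 49)/17)·10 = 50 + 7.12353 = 57.1235.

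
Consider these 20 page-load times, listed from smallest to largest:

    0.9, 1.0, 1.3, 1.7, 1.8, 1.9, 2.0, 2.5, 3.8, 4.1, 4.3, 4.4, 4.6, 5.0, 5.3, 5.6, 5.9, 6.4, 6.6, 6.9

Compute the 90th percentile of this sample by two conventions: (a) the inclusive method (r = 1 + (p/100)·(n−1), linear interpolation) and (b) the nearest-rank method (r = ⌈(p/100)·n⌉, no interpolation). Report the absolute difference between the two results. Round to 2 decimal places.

n = 20.
(a) r = 18.1; between ranks 18 (6.4) and 19 (6.6): 6.42.
(b) the nearest-rank method: rank 18 → 6.4.
|6.42 − 6.4| = 0.02.

0.02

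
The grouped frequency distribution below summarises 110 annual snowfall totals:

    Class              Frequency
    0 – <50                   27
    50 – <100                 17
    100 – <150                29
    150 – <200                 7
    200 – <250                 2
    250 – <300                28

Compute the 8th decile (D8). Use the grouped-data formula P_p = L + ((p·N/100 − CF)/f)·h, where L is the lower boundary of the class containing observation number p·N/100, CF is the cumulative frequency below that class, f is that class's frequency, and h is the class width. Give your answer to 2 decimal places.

260.71

N = 110; target position k = 80/100 · 110 = 88.
Cumulative frequencies: 27, 44, 73, 80, 82, 110.
Observation 88 falls in the class 250 – <300.
L = 250, CF = 82, f = 28, h = 50.
P80 = 250 + ((88 − 82)/28)·50 = 250 + 10.7143 = 260.714.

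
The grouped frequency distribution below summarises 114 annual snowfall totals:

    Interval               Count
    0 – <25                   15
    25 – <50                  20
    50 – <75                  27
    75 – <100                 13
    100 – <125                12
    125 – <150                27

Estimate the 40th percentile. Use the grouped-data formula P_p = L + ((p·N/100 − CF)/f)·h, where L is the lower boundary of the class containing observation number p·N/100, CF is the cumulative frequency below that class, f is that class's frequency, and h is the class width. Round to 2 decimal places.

59.81

N = 114; target position k = 40/100 · 114 = 45.6.
Cumulative frequencies: 15, 35, 62, 75, 87, 114.
Observation 45.6 falls in the class 50 – <75.
L = 50, CF = 35, f = 27, h = 25.
P40 = 50 + ((45.6 − 35)/27)·25 = 50 + 9.81481 = 59.8148.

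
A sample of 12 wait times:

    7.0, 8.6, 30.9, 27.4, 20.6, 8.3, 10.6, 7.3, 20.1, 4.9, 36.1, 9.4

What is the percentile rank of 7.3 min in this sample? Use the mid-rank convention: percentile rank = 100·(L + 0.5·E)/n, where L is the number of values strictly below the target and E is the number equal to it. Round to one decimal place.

Sorted: 4.9, 7.0, 7.3, 8.3, 8.6, 9.4, 10.6, 20.1, 20.6, 27.4, 30.9, 36.1.
Count below 7.3: L = 2; count equal: E = 1; n = 12.
Percentile rank = 100·(2 + 0.5·1)/12 = 100·2.5/12 = 20.83.

20.8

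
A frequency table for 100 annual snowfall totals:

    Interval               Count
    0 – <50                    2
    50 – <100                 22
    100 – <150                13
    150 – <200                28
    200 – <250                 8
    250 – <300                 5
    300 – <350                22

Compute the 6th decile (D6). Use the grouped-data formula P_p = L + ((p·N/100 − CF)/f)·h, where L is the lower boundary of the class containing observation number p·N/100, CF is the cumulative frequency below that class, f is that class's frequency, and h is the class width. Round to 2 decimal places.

N = 100; target position k = 60/100 · 100 = 60.
Cumulative frequencies: 2, 24, 37, 65, 73, 78, 100.
Observation 60 falls in the class 150 – <200.
L = 150, CF = 37, f = 28, h = 50.
P60 = 150 + ((60 − 37)/28)·50 = 150 + 41.0714 = 191.071.

191.07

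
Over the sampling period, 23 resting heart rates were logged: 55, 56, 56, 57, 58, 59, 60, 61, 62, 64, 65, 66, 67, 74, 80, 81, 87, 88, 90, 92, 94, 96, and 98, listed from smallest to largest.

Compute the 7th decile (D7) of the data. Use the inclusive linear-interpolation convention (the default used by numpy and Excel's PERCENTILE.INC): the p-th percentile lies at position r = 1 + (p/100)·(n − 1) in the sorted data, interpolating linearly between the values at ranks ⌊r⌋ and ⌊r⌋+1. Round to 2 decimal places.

n = 23.
r = 1 + (70/100)·(23 − 1) = 1 + 15.4 = 16.4.
Rank 16 is 81 and rank 17 is 87.
Interpolate: 81 + 0.4·(87 − 81) = 81 + 0.4·6 = 83.4.

83.40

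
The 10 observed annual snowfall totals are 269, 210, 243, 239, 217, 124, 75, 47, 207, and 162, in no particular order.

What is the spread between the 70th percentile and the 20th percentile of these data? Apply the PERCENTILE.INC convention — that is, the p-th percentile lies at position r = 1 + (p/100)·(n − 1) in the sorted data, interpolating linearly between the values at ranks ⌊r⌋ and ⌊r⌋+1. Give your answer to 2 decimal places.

Sorted: 47, 75, 124, 162, 207, 210, 217, 239, 243, 269.
n = 10.
P20: r = 2.8; ranks 2–3 are 75, 124; interpolating gives 114.2.
P70: r = 7.3; ranks 7–8 are 217, 239; interpolating gives 223.6.
Difference: 223.6 − 114.2 = 109.4.

109.40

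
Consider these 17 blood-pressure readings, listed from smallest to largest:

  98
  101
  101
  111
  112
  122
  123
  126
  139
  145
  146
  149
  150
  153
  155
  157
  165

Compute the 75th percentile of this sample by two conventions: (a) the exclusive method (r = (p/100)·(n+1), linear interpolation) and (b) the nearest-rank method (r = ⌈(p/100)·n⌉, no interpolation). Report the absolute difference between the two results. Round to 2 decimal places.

1.50

n = 17.
(a) r = 13.5; between ranks 13 (150) and 14 (153): 151.5.
(b) the nearest-rank method: rank 13 → 150.
|151.5 − 150| = 1.5.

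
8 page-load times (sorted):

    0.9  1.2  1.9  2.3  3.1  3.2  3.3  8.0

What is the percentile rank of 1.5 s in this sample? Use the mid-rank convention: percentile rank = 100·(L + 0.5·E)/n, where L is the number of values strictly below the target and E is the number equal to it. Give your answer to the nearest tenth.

Count below 1.5: L = 2; count equal: E = 0; n = 8.
Percentile rank = 100·(2 + 0.5·0)/8 = 100·2/8 = 25.

25.0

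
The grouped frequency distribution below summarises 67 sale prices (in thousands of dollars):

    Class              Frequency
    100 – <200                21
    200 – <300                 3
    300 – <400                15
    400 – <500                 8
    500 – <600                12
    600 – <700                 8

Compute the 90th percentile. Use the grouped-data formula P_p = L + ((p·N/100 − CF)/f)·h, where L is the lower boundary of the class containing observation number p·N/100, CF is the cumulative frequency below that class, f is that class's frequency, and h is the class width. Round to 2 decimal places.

616.25

N = 67; target position k = 90/100 · 67 = 60.3.
Cumulative frequencies: 21, 24, 39, 47, 59, 67.
Observation 60.3 falls in the class 600 – <700.
L = 600, CF = 59, f = 8, h = 100.
P90 = 600 + ((60.3 − 59)/8)·100 = 600 + 16.25 = 616.25.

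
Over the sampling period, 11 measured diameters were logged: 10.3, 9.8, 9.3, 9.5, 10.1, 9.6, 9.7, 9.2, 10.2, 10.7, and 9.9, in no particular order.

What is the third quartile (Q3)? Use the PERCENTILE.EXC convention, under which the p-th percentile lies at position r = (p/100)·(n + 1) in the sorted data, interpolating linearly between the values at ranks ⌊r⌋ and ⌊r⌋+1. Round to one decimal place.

10.2

Sorted: 9.2, 9.3, 9.5, 9.6, 9.7, 9.8, 9.9, 10.1, 10.2, 10.3, 10.7.
n = 11.
r = (75/100)·(11 + 1) = 9.
r is an integer, so P75 is the value at rank 9: 10.2.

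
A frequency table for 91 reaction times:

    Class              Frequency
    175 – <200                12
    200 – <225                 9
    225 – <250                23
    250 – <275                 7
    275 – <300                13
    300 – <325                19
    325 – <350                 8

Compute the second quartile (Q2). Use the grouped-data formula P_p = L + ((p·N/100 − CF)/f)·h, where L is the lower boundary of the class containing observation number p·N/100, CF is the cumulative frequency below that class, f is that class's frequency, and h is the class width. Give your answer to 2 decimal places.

255.36

N = 91; target position k = 50/100 · 91 = 45.5.
Cumulative frequencies: 12, 21, 44, 51, 64, 83, 91.
Observation 45.5 falls in the class 250 – <275.
L = 250, CF = 44, f = 7, h = 25.
P50 = 250 + ((45.5 − 44)/7)·25 = 250 + 5.35714 = 255.357.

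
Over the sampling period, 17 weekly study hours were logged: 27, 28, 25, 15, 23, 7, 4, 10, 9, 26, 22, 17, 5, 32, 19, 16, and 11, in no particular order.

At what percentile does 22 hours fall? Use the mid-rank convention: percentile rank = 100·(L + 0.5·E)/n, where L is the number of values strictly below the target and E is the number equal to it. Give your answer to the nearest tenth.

61.8

Sorted: 4, 5, 7, 9, 10, 11, 15, 16, 17, 19, 22, 23, 25, 26, 27, 28, 32.
Count below 22: L = 10; count equal: E = 1; n = 17.
Percentile rank = 100·(10 + 0.5·1)/17 = 100·10.5/17 = 61.76.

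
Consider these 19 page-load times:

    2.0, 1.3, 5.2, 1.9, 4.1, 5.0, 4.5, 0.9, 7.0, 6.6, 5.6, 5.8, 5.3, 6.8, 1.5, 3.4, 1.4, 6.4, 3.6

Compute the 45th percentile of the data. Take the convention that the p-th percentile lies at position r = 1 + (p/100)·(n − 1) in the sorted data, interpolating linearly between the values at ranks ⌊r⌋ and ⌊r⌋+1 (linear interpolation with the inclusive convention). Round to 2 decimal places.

4.14

Sorted: 0.9, 1.3, 1.4, 1.5, 1.9, 2.0, 3.4, 3.6, 4.1, 4.5, 5.0, 5.2, 5.3, 5.6, 5.8, 6.4, 6.6, 6.8, 7.0.
n = 19.
r = 1 + (45/100)·(19 − 1) = 1 + 8.1 = 9.1.
Rank 9 is 4.1 and rank 10 is 4.5.
Interpolate: 4.1 + 0.1·(4.5 − 4.1) = 4.1 + 0.1·0.4 = 4.14.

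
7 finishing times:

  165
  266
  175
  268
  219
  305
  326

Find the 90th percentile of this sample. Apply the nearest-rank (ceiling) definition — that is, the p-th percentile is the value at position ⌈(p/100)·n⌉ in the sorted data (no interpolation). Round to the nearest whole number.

Sorted: 165, 175, 219, 266, 268, 305, 326.
n = 7.
Position = ⌈90/100 · 7⌉ = ⌈6.3⌉ = 7.
The value at rank 7 is 326.

326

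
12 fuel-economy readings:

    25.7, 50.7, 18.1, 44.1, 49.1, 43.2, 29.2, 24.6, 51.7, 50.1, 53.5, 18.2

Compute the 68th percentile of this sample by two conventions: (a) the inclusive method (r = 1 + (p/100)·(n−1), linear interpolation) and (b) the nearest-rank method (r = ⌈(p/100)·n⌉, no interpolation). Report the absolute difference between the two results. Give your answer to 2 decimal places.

0.52

Sorted: 18.1, 18.2, 24.6, 25.7, 29.2, 43.2, 44.1, 49.1, 50.1, 50.7, 51.7, 53.5.
n = 12.
(a) r = 8.48; between ranks 8 (49.1) and 9 (50.1): 49.58.
(b) the nearest-rank method: rank 9 → 50.1.
|49.58 − 50.1| = 0.52.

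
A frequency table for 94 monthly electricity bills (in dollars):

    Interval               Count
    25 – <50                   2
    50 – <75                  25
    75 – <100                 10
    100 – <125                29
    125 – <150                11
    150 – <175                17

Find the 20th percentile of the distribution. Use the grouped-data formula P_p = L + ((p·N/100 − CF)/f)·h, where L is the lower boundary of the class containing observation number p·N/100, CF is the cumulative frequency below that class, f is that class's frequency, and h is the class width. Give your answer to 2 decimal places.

66.80

N = 94; target position k = 20/100 · 94 = 18.8.
Cumulative frequencies: 2, 27, 37, 66, 77, 94.
Observation 18.8 falls in the class 50 – <75.
L = 50, CF = 2, f = 25, h = 25.
P20 = 50 + ((18.8 − 2)/25)·25 = 50 + 16.8 = 66.8.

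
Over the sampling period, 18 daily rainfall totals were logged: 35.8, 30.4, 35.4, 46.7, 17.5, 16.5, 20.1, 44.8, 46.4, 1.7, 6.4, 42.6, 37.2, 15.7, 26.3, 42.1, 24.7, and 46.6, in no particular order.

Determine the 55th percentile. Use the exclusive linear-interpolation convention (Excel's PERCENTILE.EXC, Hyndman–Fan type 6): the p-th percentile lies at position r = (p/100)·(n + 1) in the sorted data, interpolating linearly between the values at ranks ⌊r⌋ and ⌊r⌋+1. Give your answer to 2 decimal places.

35.58

Sorted: 1.7, 6.4, 15.7, 16.5, 17.5, 20.1, 24.7, 26.3, 30.4, 35.4, 35.8, 37.2, 42.1, 42.6, 44.8, 46.4, 46.6, 46.7.
n = 18.
r = (55/100)·(18 + 1) = 10.45.
Rank 10 is 35.4 and rank 11 is 35.8.
Interpolate: 35.4 + 0.45·(35.8 − 35.4) = 35.4 + 0.45·0.4 = 35.58.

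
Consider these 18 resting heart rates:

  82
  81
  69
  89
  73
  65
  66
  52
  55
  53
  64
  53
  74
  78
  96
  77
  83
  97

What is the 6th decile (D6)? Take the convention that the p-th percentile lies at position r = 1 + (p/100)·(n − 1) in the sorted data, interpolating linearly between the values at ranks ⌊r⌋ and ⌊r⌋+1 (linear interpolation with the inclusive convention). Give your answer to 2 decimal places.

Sorted: 52, 53, 53, 55, 64, 65, 66, 69, 73, 74, 77, 78, 81, 82, 83, 89, 96, 97.
n = 18.
r = 1 + (60/100)·(18 − 1) = 1 + 10.2 = 11.2.
Rank 11 is 77 and rank 12 is 78.
Interpolate: 77 + 0.2·(78 − 77) = 77 + 0.2·1 = 77.2.

77.20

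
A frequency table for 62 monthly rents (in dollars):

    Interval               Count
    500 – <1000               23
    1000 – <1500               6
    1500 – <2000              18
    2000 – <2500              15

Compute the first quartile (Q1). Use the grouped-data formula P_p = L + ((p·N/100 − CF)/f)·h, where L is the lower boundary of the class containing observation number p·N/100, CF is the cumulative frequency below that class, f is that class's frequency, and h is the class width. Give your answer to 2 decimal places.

836.96

N = 62; target position k = 25/100 · 62 = 15.5.
Cumulative frequencies: 23, 29, 47, 62.
Observation 15.5 falls in the class 500 – <1000.
L = 500, CF = 0, f = 23, h = 500.
P25 = 500 + ((15.5 − 0)/23)·500 = 500 + 336.957 = 836.957.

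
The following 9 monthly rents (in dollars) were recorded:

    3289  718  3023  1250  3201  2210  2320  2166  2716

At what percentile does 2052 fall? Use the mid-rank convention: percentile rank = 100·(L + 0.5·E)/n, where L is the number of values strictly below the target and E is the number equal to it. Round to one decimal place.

Sorted: 718, 1250, 2166, 2210, 2320, 2716, 3023, 3201, 3289.
Count below 2052: L = 2; count equal: E = 0; n = 9.
Percentile rank = 100·(2 + 0.5·0)/9 = 100·2/9 = 22.22.

22.2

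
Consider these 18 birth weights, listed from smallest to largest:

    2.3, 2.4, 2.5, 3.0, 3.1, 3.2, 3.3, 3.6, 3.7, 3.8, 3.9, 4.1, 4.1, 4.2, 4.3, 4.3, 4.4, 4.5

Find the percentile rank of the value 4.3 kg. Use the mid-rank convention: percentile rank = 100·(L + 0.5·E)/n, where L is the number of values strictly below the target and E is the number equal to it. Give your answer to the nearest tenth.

Count below 4.3: L = 14; count equal: E = 2; n = 18.
Percentile rank = 100·(14 + 0.5·2)/18 = 100·15/18 = 83.33.

83.3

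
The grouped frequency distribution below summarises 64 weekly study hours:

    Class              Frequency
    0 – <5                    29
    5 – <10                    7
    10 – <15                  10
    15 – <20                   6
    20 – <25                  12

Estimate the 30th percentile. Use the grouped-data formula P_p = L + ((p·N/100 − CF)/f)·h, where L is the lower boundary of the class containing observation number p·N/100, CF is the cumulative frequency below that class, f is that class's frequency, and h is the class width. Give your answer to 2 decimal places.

3.31

N = 64; target position k = 30/100 · 64 = 19.2.
Cumulative frequencies: 29, 36, 46, 52, 64.
Observation 19.2 falls in the class 0 – <5.
L = 0, CF = 0, f = 29, h = 5.
P30 = 0 + ((19.2 − 0)/29)·5 = 0 + 3.31034 = 3.31034.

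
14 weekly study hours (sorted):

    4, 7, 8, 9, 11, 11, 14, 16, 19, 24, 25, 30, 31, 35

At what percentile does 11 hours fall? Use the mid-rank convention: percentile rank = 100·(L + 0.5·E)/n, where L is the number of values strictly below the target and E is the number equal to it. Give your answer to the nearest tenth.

35.7

Count below 11: L = 4; count equal: E = 2; n = 14.
Percentile rank = 100·(4 + 0.5·2)/14 = 100·5/14 = 35.71.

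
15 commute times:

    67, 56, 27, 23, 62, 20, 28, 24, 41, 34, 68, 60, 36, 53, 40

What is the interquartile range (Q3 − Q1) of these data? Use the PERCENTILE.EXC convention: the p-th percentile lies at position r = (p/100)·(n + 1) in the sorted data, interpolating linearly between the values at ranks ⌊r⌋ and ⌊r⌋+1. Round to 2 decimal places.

33.00

Sorted: 20, 23, 24, 27, 28, 34, 36, 40, 41, 53, 56, 60, 62, 67, 68.
n = 15.
P25: r = 4 (integer) → 27.
P75: r = 12 (integer) → 60.
Difference: 60 − 27 = 33.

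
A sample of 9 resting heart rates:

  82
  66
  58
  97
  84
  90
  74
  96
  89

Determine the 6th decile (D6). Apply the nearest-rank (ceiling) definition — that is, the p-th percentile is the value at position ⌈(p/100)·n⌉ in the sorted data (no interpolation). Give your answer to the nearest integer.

Sorted: 58, 66, 74, 82, 84, 89, 90, 96, 97.
n = 9.
Position = ⌈60/100 · 9⌉ = ⌈5.4⌉ = 6.
The value at rank 6 is 89.

89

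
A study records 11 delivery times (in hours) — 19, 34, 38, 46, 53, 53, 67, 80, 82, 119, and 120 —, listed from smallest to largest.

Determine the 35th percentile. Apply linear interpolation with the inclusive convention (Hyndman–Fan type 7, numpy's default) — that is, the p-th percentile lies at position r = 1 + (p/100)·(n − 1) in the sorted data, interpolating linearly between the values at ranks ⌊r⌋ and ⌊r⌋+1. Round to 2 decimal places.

n = 11.
r = 1 + (35/100)·(11 − 1) = 1 + 3.5 = 4.5.
Rank 4 is 46 and rank 5 is 53.
Interpolate: 46 + 0.5·(53 − 46) = 46 + 0.5·7 = 49.5.

49.50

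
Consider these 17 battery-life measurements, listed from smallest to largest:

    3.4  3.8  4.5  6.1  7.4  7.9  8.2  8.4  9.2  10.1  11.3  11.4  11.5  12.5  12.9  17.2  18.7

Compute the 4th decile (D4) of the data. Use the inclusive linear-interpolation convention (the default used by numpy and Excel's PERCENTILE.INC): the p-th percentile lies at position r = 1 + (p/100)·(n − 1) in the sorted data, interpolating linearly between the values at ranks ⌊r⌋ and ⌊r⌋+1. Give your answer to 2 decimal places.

8.28

n = 17.
r = 1 + (40/100)·(17 − 1) = 1 + 6.4 = 7.4.
Rank 7 is 8.2 and rank 8 is 8.4.
Interpolate: 8.2 + 0.4·(8.4 − 8.2) = 8.2 + 0.4·0.2 = 8.28.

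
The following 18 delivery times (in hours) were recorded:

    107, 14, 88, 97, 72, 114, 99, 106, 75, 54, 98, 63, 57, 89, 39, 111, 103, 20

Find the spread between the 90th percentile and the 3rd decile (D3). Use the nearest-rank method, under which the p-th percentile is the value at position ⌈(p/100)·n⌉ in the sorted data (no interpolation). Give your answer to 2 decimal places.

48.00

Sorted: 14, 20, 39, 54, 57, 63, 72, 75, 88, 89, 97, 98, 99, 103, 106, 107, 111, 114.
n = 18.
P30: rank ⌈30/100·18⌉ = 6 → 63.
P90: rank ⌈90/100·18⌉ = 17 → 111.
Difference: 111 − 63 = 48.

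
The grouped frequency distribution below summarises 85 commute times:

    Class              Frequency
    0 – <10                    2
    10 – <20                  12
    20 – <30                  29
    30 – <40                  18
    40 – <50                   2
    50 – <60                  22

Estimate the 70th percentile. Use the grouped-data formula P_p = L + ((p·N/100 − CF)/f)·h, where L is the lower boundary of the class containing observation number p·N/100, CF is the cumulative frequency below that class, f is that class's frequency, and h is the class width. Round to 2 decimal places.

39.17

N = 85; target position k = 70/100 · 85 = 59.5.
Cumulative frequencies: 2, 14, 43, 61, 63, 85.
Observation 59.5 falls in the class 30 – <40.
L = 30, CF = 43, f = 18, h = 10.
P70 = 30 + ((59.5 − 43)/18)·10 = 30 + 9.16667 = 39.1667.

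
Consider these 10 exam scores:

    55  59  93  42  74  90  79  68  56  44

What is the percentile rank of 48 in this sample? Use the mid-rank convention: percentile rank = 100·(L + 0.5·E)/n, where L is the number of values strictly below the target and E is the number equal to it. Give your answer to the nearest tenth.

20.0

Sorted: 42, 44, 55, 56, 59, 68, 74, 79, 90, 93.
Count below 48: L = 2; count equal: E = 0; n = 10.
Percentile rank = 100·(2 + 0.5·0)/10 = 100·2/10 = 20.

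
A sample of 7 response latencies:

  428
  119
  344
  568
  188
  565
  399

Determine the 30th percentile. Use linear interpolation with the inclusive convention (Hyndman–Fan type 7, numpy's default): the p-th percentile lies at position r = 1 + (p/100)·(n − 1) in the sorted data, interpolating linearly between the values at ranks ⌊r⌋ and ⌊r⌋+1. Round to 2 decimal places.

Sorted: 119, 188, 344, 399, 428, 565, 568.
n = 7.
r = 1 + (30/100)·(7 − 1) = 1 + 1.8 = 2.8.
Rank 2 is 188 and rank 3 is 344.
Interpolate: 188 + 0.8·(344 − 188) = 188 + 0.8·156 = 312.8.

312.80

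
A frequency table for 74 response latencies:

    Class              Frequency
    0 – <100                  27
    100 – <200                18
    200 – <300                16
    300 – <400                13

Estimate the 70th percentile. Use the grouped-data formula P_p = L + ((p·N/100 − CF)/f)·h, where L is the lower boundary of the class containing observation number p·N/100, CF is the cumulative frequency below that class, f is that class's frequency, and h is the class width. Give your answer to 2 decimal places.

N = 74; target position k = 70/100 · 74 = 51.8.
Cumulative frequencies: 27, 45, 61, 74.
Observation 51.8 falls in the class 200 – <300.
L = 200, CF = 45, f = 16, h = 100.
P70 = 200 + ((51.8 − 45)/16)·100 = 200 + 42.5 = 242.5.

242.50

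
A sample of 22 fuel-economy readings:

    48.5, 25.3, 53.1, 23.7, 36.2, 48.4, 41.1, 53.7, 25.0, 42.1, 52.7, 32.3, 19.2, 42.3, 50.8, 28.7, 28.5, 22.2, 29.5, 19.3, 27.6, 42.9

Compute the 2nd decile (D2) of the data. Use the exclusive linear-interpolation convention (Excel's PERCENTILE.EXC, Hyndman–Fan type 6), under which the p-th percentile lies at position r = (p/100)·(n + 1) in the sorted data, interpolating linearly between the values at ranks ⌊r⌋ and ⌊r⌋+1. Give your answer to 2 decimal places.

24.48

Sorted: 19.2, 19.3, 22.2, 23.7, 25.0, 25.3, 27.6, 28.5, 28.7, 29.5, 32.3, 36.2, 41.1, 42.1, 42.3, 42.9, 48.4, 48.5, 50.8, 52.7, 53.1, 53.7.
n = 22.
r = (20/100)·(22 + 1) = 4.6.
Rank 4 is 23.7 and rank 5 is 25.0.
Interpolate: 23.7 + 0.6·(25.0 − 23.7) = 23.7 + 0.6·1.3 = 24.48.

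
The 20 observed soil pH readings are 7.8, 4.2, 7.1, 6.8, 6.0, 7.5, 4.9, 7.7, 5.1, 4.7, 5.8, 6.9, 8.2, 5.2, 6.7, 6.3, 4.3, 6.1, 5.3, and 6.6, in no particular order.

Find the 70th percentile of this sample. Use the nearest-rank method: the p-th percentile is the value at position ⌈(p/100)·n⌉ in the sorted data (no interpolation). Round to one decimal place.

Sorted: 4.2, 4.3, 4.7, 4.9, 5.1, 5.2, 5.3, 5.8, 6.0, 6.1, 6.3, 6.6, 6.7, 6.8, 6.9, 7.1, 7.5, 7.7, 7.8, 8.2.
n = 20.
Position = ⌈70/100 · 20⌉ = ⌈14⌉ = 14.
The value at rank 14 is 6.8.

6.8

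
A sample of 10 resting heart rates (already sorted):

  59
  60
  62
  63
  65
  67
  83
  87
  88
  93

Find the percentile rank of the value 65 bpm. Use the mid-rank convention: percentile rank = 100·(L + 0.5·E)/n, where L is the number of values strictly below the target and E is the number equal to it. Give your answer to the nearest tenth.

45.0

Count below 65: L = 4; count equal: E = 1; n = 10.
Percentile rank = 100·(4 + 0.5·1)/10 = 100·4.5/10 = 45.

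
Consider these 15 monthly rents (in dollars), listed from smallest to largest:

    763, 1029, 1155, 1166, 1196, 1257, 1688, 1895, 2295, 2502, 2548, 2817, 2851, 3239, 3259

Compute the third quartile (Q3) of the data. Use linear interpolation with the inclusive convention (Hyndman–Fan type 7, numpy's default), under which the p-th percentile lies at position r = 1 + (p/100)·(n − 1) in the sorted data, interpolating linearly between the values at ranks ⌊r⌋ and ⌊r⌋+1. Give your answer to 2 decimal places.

2682.50

n = 15.
r = 1 + (75/100)·(15 − 1) = 1 + 10.5 = 11.5.
Rank 11 is 2548 and rank 12 is 2817.
Interpolate: 2548 + 0.5·(2817 − 2548) = 2548 + 0.5·269 = 2682.5.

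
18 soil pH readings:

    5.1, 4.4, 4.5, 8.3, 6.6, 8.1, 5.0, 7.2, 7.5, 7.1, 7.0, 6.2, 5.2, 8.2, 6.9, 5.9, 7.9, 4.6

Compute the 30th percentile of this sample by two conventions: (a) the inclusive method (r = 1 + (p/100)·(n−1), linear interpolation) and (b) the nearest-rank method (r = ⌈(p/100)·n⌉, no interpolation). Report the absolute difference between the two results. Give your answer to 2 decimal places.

Sorted: 4.4, 4.5, 4.6, 5.0, 5.1, 5.2, 5.9, 6.2, 6.6, 6.9, 7.0, 7.1, 7.2, 7.5, 7.9, 8.1, 8.2, 8.3.
n = 18.
(a) r = 6.1; between ranks 6 (5.2) and 7 (5.9): 5.27.
(b) the nearest-rank method: rank 6 → 5.2.
|5.27 − 5.2| = 0.07.

0.07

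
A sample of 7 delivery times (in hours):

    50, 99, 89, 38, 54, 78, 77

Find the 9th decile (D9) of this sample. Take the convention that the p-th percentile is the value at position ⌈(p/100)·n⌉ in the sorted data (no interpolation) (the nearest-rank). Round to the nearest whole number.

99

Sorted: 38, 50, 54, 77, 78, 89, 99.
n = 7.
Position = ⌈90/100 · 7⌉ = ⌈6.3⌉ = 7.
The value at rank 7 is 99.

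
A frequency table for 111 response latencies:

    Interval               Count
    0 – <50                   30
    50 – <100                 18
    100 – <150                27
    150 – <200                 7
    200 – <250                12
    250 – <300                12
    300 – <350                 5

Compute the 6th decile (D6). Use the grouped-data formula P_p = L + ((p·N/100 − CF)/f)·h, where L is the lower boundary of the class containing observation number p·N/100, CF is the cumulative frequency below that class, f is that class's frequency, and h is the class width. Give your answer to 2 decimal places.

134.44

N = 111; target position k = 60/100 · 111 = 66.6.
Cumulative frequencies: 30, 48, 75, 82, 94, 106, 111.
Observation 66.6 falls in the class 100 – <150.
L = 100, CF = 48, f = 27, h = 50.
P60 = 100 + ((66.6 − 48)/27)·50 = 100 + 34.4444 = 134.444.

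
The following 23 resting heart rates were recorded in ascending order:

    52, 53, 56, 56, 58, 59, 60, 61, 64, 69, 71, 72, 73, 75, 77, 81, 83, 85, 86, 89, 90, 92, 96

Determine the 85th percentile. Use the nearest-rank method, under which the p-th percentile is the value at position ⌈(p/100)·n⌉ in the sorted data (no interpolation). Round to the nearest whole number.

n = 23.
Position = ⌈85/100 · 23⌉ = ⌈19.55⌉ = 20.
The value at rank 20 is 89.

89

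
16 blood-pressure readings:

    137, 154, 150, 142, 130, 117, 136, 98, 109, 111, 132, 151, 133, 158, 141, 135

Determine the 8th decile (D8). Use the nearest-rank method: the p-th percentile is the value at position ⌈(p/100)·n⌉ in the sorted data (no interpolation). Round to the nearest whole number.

150

Sorted: 98, 109, 111, 117, 130, 132, 133, 135, 136, 137, 141, 142, 150, 151, 154, 158.
n = 16.
Position = ⌈80/100 · 16⌉ = ⌈12.8⌉ = 13.
The value at rank 13 is 150.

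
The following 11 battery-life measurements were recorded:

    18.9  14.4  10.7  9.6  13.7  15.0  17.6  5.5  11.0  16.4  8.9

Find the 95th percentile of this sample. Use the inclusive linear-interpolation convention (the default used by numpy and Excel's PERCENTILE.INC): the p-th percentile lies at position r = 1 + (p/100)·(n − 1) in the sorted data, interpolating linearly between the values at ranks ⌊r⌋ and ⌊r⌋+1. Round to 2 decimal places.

18.25

Sorted: 5.5, 8.9, 9.6, 10.7, 11.0, 13.7, 14.4, 15.0, 16.4, 17.6, 18.9.
n = 11.
r = 1 + (95/100)·(11 − 1) = 1 + 9.5 = 10.5.
Rank 10 is 17.6 and rank 11 is 18.9.
Interpolate: 17.6 + 0.5·(18.9 − 17.6) = 17.6 + 0.5·1.3 = 18.25.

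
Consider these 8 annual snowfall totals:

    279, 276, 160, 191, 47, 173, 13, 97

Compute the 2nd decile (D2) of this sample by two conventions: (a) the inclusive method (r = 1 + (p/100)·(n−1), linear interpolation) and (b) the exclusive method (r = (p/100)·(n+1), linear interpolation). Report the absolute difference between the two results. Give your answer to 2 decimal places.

26.80

Sorted: 13, 47, 97, 160, 173, 191, 276, 279.
n = 8.
(a) r = 2.4; between ranks 2 (47) and 3 (97): 67.
(b) r = 1.8; between ranks 1 (13) and 2 (47): 40.2.
|67 − 40.2| = 26.8.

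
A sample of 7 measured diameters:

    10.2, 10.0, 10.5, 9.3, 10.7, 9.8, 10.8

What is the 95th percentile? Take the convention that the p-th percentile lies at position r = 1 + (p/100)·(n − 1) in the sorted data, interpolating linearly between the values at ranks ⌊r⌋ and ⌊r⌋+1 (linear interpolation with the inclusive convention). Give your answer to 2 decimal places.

10.77

Sorted: 9.3, 9.8, 10.0, 10.2, 10.5, 10.7, 10.8.
n = 7.
r = 1 + (95/100)·(7 − 1) = 1 + 5.7 = 6.7.
Rank 6 is 10.7 and rank 7 is 10.8.
Interpolate: 10.7 + 0.7·(10.8 − 10.7) = 10.7 + 0.7·0.1 = 10.77.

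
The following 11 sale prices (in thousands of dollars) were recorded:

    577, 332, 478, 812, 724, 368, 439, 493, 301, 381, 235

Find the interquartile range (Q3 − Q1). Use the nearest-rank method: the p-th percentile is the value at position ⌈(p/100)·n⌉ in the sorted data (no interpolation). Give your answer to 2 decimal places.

Sorted: 235, 301, 332, 368, 381, 439, 478, 493, 577, 724, 812.
n = 11.
P25: rank ⌈25/100·11⌉ = 3 → 332.
P75: rank ⌈75/100·11⌉ = 9 → 577.
Difference: 577 − 332 = 245.

245.00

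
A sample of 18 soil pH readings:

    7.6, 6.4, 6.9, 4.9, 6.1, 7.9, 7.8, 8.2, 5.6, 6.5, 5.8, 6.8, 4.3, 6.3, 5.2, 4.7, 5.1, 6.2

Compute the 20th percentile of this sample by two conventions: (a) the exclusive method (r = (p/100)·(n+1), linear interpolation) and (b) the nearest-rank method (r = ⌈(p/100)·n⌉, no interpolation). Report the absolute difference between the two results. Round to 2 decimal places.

0.04

Sorted: 4.3, 4.7, 4.9, 5.1, 5.2, 5.6, 5.8, 6.1, 6.2, 6.3, 6.4, 6.5, 6.8, 6.9, 7.6, 7.8, 7.9, 8.2.
n = 18.
(a) r = 3.8; between ranks 3 (4.9) and 4 (5.1): 5.06.
(b) the nearest-rank method: rank 4 → 5.1.
|5.06 − 5.1| = 0.04.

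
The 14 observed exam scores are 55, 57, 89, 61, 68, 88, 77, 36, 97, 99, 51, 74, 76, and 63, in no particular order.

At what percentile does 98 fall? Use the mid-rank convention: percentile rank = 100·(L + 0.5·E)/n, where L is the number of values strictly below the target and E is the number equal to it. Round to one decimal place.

92.9

Sorted: 36, 51, 55, 57, 61, 63, 68, 74, 76, 77, 88, 89, 97, 99.
Count below 98: L = 13; count equal: E = 0; n = 14.
Percentile rank = 100·(13 + 0.5·0)/14 = 100·13/14 = 92.86.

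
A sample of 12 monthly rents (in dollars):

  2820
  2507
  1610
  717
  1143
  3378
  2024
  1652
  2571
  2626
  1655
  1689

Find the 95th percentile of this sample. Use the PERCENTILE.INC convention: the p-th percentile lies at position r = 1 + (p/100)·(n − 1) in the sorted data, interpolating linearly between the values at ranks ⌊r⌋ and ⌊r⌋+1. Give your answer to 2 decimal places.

3071.10

Sorted: 717, 1143, 1610, 1652, 1655, 1689, 2024, 2507, 2571, 2626, 2820, 3378.
n = 12.
r = 1 + (95/100)·(12 − 1) = 1 + 10.45 = 11.45.
Rank 11 is 2820 and rank 12 is 3378.
Interpolate: 2820 + 0.45·(3378 − 2820) = 2820 + 0.45·558 = 3071.1.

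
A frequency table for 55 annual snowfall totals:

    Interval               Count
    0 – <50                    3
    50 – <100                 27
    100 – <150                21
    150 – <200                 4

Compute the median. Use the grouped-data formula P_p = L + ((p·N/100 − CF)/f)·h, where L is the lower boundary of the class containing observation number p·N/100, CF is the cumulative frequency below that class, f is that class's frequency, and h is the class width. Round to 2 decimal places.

95.37

N = 55; target position k = 50/100 · 55 = 27.5.
Cumulative frequencies: 3, 30, 51, 55.
Observation 27.5 falls in the class 50 – <100.
L = 50, CF = 3, f = 27, h = 50.
P50 = 50 + ((27.5 − 3)/27)·50 = 50 + 45.3704 = 95.3704.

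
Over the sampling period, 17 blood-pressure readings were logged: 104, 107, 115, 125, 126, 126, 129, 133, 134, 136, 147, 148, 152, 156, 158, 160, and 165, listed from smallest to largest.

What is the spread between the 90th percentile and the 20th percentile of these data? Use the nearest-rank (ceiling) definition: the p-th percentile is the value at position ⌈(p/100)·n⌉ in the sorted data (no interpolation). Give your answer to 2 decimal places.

35.00

n = 17.
P20: rank ⌈20/100·17⌉ = 4 → 125.
P90: rank ⌈90/100·17⌉ = 16 → 160.
Difference: 160 − 125 = 35.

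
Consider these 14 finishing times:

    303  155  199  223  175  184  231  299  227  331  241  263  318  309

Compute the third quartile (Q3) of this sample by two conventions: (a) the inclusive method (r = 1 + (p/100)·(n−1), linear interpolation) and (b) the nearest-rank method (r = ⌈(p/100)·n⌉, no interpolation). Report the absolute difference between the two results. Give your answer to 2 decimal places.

1.00

Sorted: 155, 175, 184, 199, 223, 227, 231, 241, 263, 299, 303, 309, 318, 331.
n = 14.
(a) r = 10.75; between ranks 10 (299) and 11 (303): 302.
(b) the nearest-rank method: rank 11 → 303.
|302 − 303| = 1.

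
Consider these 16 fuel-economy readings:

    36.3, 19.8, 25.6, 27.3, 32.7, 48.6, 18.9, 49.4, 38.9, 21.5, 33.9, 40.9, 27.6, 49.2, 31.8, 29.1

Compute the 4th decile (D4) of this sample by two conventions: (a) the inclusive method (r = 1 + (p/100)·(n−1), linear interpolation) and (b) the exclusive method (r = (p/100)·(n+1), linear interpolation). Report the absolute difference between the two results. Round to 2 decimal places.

0.30

Sorted: 18.9, 19.8, 21.5, 25.6, 27.3, 27.6, 29.1, 31.8, 32.7, 33.9, 36.3, 38.9, 40.9, 48.6, 49.2, 49.4.
n = 16.
(a) r = 7 → value at rank 7 = 29.1.
(b) r = 6.8; between ranks 6 (27.6) and 7 (29.1): 28.8.
|29.1 − 28.8| = 0.3.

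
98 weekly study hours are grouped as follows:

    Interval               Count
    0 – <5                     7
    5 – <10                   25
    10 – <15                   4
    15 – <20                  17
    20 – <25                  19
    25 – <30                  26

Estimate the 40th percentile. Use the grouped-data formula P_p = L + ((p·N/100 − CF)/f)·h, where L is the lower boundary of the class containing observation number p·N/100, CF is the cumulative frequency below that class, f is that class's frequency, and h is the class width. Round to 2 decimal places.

15.94

N = 98; target position k = 40/100 · 98 = 39.2.
Cumulative frequencies: 7, 32, 36, 53, 72, 98.
Observation 39.2 falls in the class 15 – <20.
L = 15, CF = 36, f = 17, h = 5.
P40 = 15 + ((39.2 − 36)/17)·5 = 15 + 0.941176 = 15.9412.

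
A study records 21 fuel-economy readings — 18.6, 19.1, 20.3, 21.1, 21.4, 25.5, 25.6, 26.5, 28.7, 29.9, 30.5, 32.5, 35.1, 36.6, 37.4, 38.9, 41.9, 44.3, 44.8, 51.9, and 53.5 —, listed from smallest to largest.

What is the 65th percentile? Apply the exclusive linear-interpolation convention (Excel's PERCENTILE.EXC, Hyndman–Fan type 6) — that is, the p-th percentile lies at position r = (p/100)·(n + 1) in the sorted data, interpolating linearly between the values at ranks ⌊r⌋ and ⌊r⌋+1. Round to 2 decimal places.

36.84

n = 21.
r = (65/100)·(21 + 1) = 14.3.
Rank 14 is 36.6 and rank 15 is 37.4.
Interpolate: 36.6 + 0.3·(37.4 − 36.6) = 36.6 + 0.3·0.8 = 36.84.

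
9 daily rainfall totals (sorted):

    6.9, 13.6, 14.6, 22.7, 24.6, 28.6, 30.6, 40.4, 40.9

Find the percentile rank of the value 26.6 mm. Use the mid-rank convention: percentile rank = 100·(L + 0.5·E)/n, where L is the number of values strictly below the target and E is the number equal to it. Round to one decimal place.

Count below 26.6: L = 5; count equal: E = 0; n = 9.
Percentile rank = 100·(5 + 0.5·0)/9 = 100·5/9 = 55.56.

55.6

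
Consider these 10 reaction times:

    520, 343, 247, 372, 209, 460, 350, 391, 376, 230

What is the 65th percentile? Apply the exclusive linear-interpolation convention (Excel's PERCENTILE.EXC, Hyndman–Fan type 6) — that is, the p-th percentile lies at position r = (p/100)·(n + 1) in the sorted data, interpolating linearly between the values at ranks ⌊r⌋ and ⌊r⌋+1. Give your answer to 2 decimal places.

Sorted: 209, 230, 247, 343, 350, 372, 376, 391, 460, 520.
n = 10.
r = (65/100)·(10 + 1) = 7.15.
Rank 7 is 376 and rank 8 is 391.
Interpolate: 376 + 0.15·(391 − 376) = 376 + 0.15·15 = 378.25.

378.25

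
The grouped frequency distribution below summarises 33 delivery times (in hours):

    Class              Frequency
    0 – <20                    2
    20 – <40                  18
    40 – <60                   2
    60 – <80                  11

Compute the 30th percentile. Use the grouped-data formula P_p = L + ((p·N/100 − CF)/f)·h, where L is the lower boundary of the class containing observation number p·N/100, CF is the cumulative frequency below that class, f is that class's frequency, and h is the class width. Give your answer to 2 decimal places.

28.78

N = 33; target position k = 30/100 · 33 = 9.9.
Cumulative frequencies: 2, 20, 22, 33.
Observation 9.9 falls in the class 20 – <40.
L = 20, CF = 2, f = 18, h = 20.
P30 = 20 + ((9.9 − 2)/18)·20 = 20 + 8.77778 = 28.7778.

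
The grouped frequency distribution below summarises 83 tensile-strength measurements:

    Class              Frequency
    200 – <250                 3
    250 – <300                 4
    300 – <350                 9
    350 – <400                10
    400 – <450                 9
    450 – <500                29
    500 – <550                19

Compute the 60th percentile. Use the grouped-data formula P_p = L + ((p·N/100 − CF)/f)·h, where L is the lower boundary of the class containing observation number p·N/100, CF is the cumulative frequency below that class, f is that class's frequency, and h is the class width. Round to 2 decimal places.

N = 83; target position k = 60/100 · 83 = 49.8.
Cumulative frequencies: 3, 7, 16, 26, 35, 64, 83.
Observation 49.8 falls in the class 450 – <500.
L = 450, CF = 35, f = 29, h = 50.
P60 = 450 + ((49.8 − 35)/29)·50 = 450 + 25.5172 = 475.517.

475.52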